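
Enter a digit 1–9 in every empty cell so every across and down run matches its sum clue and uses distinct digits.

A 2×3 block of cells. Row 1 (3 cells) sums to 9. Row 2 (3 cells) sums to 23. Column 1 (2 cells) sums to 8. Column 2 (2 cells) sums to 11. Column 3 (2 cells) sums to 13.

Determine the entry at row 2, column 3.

9

23 in 3 cells must be {6,8,9}.
The 23 across and the 8 down share only 6, so (2,1) = 6.
(1,1) = 8 − 6 = 2 completes the 8 down.
Nothing is forced directly, so branch on (1,3), whose candidates are 4 or 6. If (1,3) = 6: then (1,2) would have to be in {1} for the 9 across but in {2,3,4,5,6,7,8,9} for the 11 down — contradiction. So (1,3) = 4.
(1,2) = 9 − 6 = 3 completes the 9 across.
(2,2) = 11 − 3 = 8 completes the 11 down.
(2,3) = 23 − 14 = 9 completes the 23 across.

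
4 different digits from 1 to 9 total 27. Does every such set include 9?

Every partition of 27 into 4 distinct digits includes 9: {3,7,8,9}, {4,6,8,9}, {5,6,7,9}.

Yes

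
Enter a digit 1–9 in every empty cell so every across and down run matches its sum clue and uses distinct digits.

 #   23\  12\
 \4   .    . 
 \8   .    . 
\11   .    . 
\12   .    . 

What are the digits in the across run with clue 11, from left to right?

5 6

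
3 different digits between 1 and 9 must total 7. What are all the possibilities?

3 distinct digits from 1–9 sum between 6 and 24.
Only one set works: {1,2,4}.

{1,2,4}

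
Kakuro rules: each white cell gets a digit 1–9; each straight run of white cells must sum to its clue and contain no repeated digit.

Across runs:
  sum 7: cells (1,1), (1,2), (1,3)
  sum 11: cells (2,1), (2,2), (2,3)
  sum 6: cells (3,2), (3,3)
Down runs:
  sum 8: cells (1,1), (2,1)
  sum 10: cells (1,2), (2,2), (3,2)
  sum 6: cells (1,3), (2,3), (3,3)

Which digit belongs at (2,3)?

3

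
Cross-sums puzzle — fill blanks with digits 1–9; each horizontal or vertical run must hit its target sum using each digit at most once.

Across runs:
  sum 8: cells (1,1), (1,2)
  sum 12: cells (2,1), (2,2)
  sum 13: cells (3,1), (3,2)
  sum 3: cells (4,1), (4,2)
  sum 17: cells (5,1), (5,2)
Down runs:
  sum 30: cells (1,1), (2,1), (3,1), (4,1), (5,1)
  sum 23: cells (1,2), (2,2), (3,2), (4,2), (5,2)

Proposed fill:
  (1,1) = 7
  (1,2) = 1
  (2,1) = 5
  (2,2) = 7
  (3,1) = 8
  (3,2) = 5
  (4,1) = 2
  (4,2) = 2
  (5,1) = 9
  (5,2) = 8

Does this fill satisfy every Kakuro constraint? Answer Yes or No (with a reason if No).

No — the down run (1,1)–(5,1) sums to 31, not 30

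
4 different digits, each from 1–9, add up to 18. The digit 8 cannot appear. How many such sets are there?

4 distinct digits from 1–9 sum between 10 and 30.
Dropping sets that contain 8.

7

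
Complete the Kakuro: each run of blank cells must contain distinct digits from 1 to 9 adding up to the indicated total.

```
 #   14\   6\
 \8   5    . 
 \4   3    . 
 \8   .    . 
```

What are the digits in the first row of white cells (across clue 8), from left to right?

5 3

4 in 2 cells must be {1,3}; 6 in 3 cells must be {1,2,3}.
R1C2 = 8 − 5 = 3 completes the 8 across.
R2C2 = 4 − 3 = 1 completes the 4 across.
R3C1 = 14 − 8 = 6 completes the 14 down.
R3C2 = 8 − 6 = 2 completes the 8 across.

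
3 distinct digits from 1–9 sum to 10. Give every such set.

{1,2,7}; {1,3,6}; {1,4,5}; {2,3,5}

3 distinct digits from 1–9 sum between 6 and 24.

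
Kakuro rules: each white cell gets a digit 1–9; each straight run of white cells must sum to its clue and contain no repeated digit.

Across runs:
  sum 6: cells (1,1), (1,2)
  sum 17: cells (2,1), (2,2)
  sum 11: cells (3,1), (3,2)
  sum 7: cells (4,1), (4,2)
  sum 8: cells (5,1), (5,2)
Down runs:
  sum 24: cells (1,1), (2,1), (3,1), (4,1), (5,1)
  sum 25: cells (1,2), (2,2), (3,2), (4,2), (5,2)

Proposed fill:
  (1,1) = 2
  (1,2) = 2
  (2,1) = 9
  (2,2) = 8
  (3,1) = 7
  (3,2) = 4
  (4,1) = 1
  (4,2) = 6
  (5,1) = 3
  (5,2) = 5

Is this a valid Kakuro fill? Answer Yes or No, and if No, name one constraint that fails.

No — the across run (1,1)–(1,2) sums to 4, not 6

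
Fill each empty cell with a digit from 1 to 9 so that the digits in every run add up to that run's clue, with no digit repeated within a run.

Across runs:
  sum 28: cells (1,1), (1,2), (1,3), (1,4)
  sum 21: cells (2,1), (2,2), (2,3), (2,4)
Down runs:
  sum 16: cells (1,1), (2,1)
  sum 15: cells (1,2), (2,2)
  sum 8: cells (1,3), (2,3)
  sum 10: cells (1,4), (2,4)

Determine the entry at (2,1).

7

16 in 2 cells must be {7,9}.
Nothing is forced directly, so branch on (1,1), whose candidates are 7 or 9. If (1,1) = 7: then (1,3) would have to be in {4,8,9} for the 28 across but in {1,2,3,5,6,7} for the 8 down — contradiction. So (1,1) = 9.
(2,1) = 16 − 9 = 7 completes the 16 down.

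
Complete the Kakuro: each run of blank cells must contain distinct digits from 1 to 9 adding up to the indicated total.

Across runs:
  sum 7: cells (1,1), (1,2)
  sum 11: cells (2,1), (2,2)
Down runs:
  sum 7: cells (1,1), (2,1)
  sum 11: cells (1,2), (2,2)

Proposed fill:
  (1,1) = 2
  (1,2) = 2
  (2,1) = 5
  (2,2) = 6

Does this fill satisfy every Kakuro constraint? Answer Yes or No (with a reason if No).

No — the across run (1,1)–(1,2) sums to 4, not 7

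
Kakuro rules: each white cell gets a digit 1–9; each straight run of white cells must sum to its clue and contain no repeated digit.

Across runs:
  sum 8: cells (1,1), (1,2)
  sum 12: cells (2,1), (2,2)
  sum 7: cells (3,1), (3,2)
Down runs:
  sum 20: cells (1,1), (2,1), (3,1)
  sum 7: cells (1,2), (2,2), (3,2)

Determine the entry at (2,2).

4

7 in 3 cells must be {1,2,4}.
The 12 across and the 7 down share only 4, so (2,2) = 4.
(2,1) = 12 − 4 = 8 completes the 12 across.
Nothing is forced directly, so branch on (1,2), whose candidates are 1 or 2. If (1,2) = 2: then (1,1) would have to be in {6} for the 8 across but in {3,5,7,9} for the 20 down — contradiction. So (1,2) = 1.
(1,1) = 8 − 1 = 7 completes the 8 across.
(3,1) = 20 − 15 = 5 completes the 20 down.
(3,2) = 7 − 5 = 2 completes the 7 across.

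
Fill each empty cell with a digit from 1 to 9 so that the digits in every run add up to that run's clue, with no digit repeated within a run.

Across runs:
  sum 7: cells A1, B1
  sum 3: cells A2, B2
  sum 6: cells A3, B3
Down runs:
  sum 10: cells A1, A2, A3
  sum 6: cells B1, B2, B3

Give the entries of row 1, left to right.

4 3

3 in 2 cells must be {1,2}; 6 in 3 cells must be {1,2,3}.
Nothing is forced directly, so branch on A2, whose candidates are 1 or 2. If A2 = 2: that forces B2 = 1, B3 = 2, B1 = 3, after which A3 would have to be in {4} for the 6 across but in {1,3,5,7} for the 10 down — contradiction. So A2 = 1.
B2 = 3 − 1 = 2 completes the 3 across.
Given what's placed, B3 must be 1 to fit the 6 across and 6 down.
B1 = 6 − 3 = 3 completes the 6 down.
A3 = 6 − 1 = 5 completes the 6 across.
A1 = 7 − 3 = 4 completes the 7 across.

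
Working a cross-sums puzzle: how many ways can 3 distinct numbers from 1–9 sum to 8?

3 distinct digits from 1–9 sum between 6 and 24.
Enumerating: {1,2,5}, {1,3,4}.

2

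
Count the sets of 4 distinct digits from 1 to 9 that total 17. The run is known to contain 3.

5

4 distinct digits from 1–9 sum between 10 and 30.
Keeping only sets containing 3.
Enumerating: {1,3,4,9}, {1,3,5,8}, {1,3,6,7}, {2,3,4,8}, {2,3,5,7}.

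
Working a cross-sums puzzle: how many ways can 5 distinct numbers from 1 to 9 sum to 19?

5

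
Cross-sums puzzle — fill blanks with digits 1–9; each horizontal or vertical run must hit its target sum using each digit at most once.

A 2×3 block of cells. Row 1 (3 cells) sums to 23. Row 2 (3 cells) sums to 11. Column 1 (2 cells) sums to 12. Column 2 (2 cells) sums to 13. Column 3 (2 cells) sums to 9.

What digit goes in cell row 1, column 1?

9

23 in 3 cells must be {6,8,9}.
Nothing is forced directly, so branch on (1,1), whose candidates are 8 or 9. If (1,1) = 8: that forces (1,3) = 6, (2,1) = 4, after which (2,3) would have to be in {1,2,5,6} for the 11 across but in {3} for the 9 down — contradiction. So (1,1) = 9.
(2,1) = 12 − 9 = 3 completes the 12 down.
Nothing is forced directly, so branch on (2,2), whose candidates are 6 or 7. If (2,2) = 6: then (1,2) would have to be in {6,8} for the 23 across but in {7} for the 13 down — contradiction. So (2,2) = 7.
(1,2) = 13 − 7 = 6 completes the 13 down.
(1,3) = 23 − 15 = 8 completes the 23 across.
(2,3) = 11 − 10 = 1 completes the 11 across.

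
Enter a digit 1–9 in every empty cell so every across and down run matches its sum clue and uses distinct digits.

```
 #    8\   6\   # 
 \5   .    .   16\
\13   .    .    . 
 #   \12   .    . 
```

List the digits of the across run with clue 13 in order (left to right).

5 1 7

6 in 3 cells must be {1,2,3}; 16 in 2 cells must be {7,9}.
The 12 across and the 6 down share only 3, so R3C2 = 3.
R3C3 = 12 − 3 = 9 completes the 12 across.
R2C3 = 16 − 9 = 7 completes the 16 down.
No cell is forced outright now. R1C2 can only be 1 or 2 (the digits allowed by both its 5 across and its 6 down). If R1C2 = 1: then R1C1 would have to be in {4} for the 5 across but in {1,2,3,5,6,7} for the 8 down — contradiction. So R1C2 = 2.
R1C1 = 5 − 2 = 3 completes the 5 across.
R2C1 = 8 − 3 = 5 completes the 8 down.
R2C2 = 13 − 12 = 1 completes the 13 across.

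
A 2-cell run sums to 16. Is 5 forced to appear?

No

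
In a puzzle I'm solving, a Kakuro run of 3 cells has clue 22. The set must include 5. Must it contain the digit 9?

The only way to make 22 from 3 distinct digits under that restriction is {5,8,9}, which contains 9.

Yes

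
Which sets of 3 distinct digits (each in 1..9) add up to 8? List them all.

3 distinct digits from 1–9 sum between 6 and 24.

{1,2,5}; {1,3,4}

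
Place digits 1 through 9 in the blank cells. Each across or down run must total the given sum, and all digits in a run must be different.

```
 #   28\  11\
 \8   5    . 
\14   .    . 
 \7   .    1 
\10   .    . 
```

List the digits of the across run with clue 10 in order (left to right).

8, 2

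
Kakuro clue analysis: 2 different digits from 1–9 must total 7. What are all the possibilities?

2 distinct digits from 1–9 sum between 3 and 17.

{1,6}; {2,5}; {3,4}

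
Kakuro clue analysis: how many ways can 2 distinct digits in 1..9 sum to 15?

2 distinct digits from 1–9 sum between 3 and 17.
Enumerating: {6,9}, {7,8}.

2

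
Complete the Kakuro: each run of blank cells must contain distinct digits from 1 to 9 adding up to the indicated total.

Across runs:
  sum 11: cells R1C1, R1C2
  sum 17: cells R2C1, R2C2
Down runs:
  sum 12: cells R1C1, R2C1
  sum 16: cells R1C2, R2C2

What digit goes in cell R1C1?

4

17 in 2 cells must be {8,9}; 16 in 2 cells must be {7,9}.
The 17 across and the 16 down share only 9, so R2C2 = 9.
R1C2 = 16 − 9 = 7 completes the 16 down.
R2C1 = 17 − 9 = 8 completes the 17 across.
R1C1 = 11 − 7 = 4 completes the 11 across.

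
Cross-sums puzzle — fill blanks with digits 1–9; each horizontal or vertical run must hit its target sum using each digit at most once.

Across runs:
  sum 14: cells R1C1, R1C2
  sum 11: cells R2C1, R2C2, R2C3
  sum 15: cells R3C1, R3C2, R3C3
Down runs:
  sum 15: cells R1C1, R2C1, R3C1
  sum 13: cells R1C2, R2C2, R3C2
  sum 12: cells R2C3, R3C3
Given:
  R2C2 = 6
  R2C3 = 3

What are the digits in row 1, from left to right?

9 5

Given what's placed, R1C2 must be 5 to fit the 14 across and 13 down.
R2C1 = 11 − 9 = 2 completes the 11 across.
R3C2 = 13 − 11 = 2 completes the 13 down.
R3C3 = 12 − 3 = 9 completes the 12 down.
R1C1 = 14 − 5 = 9 completes the 14 across.
R3C1 = 15 − 11 = 4 completes the 15 across.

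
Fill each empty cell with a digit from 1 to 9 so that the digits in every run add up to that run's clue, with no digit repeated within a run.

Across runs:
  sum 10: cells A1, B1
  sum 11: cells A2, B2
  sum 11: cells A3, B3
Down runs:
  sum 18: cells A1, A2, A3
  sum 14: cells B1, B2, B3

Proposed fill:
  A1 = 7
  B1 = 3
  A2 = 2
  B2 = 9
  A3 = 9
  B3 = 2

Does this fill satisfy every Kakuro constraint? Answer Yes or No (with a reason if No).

Yes

Across: 7+3=10; 2+9=11; 9+2=11. Down: 7+2+9=18; 3+9+2=14. No digit repeats within any run.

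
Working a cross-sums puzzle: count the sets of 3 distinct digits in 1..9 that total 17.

3 distinct digits from 1–9 sum between 6 and 24.

7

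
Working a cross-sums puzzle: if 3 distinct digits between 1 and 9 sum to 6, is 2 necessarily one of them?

The only way to make 6 from 3 distinct digits is {1,2,3}, which contains 2.

Yes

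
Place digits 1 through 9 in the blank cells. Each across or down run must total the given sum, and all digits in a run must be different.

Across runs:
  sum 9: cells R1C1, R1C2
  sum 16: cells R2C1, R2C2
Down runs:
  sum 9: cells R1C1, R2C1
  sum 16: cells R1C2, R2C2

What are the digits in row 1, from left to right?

2 7

16 in 2 cells must be {7,9}.
The 9 across and the 16 down share only 7, so R1C2 = 7.
The 16 across and the 9 down share only 7, so R2C1 = 7.
R2C2 = 16 − 7 = 9 completes the 16 across.
R1C1 = 9 − 7 = 2 completes the 9 across.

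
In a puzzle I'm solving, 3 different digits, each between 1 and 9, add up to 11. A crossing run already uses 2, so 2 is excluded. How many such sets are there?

3 distinct digits from 1–9 sum between 6 and 24.
Dropping sets that contain 2.
Enumerating: {1,3,7}, {1,4,6}.

2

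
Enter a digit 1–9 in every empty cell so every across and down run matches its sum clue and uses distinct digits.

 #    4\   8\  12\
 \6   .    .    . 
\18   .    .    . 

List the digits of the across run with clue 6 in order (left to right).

1, 2, 3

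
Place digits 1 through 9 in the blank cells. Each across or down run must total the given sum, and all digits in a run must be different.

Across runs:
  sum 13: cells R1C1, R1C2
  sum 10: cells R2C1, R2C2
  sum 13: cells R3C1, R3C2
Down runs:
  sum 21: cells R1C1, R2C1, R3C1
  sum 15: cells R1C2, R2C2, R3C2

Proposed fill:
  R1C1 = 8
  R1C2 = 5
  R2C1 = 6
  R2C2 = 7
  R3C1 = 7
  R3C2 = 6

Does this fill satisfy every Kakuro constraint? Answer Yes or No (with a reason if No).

No — the down run R1C2–R3C2 sums to 18, not 15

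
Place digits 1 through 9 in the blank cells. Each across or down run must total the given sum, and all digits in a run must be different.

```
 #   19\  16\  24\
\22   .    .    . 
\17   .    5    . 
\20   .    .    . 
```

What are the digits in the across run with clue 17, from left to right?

4 5 8

24 in 3 cells must be {7,8,9}.
No cell is forced outright now. R1C2 can only be 7 or 8 or 9 (the digits allowed by both its 22 across and its 16 down). If R1C2 = 8: that forces R1C3 = 9, R2C3 = 8, R3C2 = 3, after which R3C3 would have to be in {8,9} for the 20 across but in {7} for the 24 down — contradiction. If R1C2 = 9: then R3C2 would have to be in {3,4,5,6,7,8,9} for the 20 across but in {2} for the 16 down — contradiction. So R1C2 = 7.
R1C3 = 9: the only remaining digit allowed by both the 22 across and the 24 down.
Given what's placed, R2C3 must be 8 to fit the 17 across and 24 down.
R3C2 = 16 − 12 = 4 completes the 16 down.
R3C3 = 24 − 17 = 7 completes the 24 down.
R1C1 = 22 − 16 = 6 completes the 22 across.
R2C1 = 17 − 13 = 4 completes the 17 across.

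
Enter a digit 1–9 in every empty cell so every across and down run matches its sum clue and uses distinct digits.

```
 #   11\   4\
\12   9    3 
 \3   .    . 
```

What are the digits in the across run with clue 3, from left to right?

3 in 2 cells must be {1,2}; 4 in 2 cells must be {1,3}.
R2C1 = 11 − 9 = 2 completes the 11 down.
R2C2 = 3 − 2 = 1 completes the 3 across.

2 1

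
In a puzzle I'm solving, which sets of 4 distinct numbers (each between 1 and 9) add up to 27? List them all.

{3,7,8,9}; {4,6,8,9}; {5,6,7,9}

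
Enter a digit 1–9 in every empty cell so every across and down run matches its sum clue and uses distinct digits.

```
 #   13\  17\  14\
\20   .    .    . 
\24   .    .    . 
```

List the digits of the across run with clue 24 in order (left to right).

7, 8, 9

24 in 3 cells must be {7,8,9}; 17 in 2 cells must be {8,9}.
Nothing is forced directly, so branch on R1C2, whose candidates are 8 or 9. If R1C2 = 8: that forces R2C2 = 9, R2C3 = 8, after which R1C3 would have to be in {3,5,7,9} for the 20 across but in {6} for the 14 down — contradiction. So R1C2 = 9.
R2C2 = 17 − 9 = 8 completes the 17 down.
Given what's placed, R2C3 must be 9 to fit the 24 across and 14 down.
R1C3 = 14 − 9 = 5 completes the 14 down.
R2C1 = 24 − 17 = 7 completes the 24 across.
R1C1 = 20 − 14 = 6 completes the 20 across.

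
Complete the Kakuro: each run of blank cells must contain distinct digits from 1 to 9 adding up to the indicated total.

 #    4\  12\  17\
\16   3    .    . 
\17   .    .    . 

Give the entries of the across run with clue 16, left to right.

4 in 2 cells must be {1,3}; 17 in 2 cells must be {8,9}.
R2C1 = 4 − 3 = 1 completes the 4 down.
R2C3 = 9: the only remaining digit allowed by both the 17 across and the 17 down.
R1C3 = 17 − 9 = 8 completes the 17 down.
R2C2 = 17 − 10 = 7 completes the 17 across.
R1C2 = 16 − 11 = 5 completes the 16 across.

3 5 8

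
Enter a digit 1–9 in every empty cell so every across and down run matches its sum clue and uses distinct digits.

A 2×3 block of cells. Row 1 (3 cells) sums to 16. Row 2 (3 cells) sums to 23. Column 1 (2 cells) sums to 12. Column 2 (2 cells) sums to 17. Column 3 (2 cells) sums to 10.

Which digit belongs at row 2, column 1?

9

23 in 3 cells must be {6,8,9}; 17 in 2 cells must be {8,9}.
Nothing is forced directly, so branch on (1,2), whose candidates are 8 or 9. If (1,2) = 8: that forces (2,2) = 9, (2,1) = 8, (2,3) = 6, after which (1,1) would have to be in {1,2,3,5,6,7} for the 16 across but in {4} for the 12 down — contradiction. So (1,2) = 9.
(2,2) = 17 − 9 = 8 completes the 17 down.
Given what's placed, (2,1) must be 9 to fit the 23 across and 12 down.
(2,3) = 23 − 17 = 6 completes the 23 across.
(1,1) = 12 − 9 = 3 completes the 12 down.
(1,3) = 16 − 12 = 4 completes the 16 across.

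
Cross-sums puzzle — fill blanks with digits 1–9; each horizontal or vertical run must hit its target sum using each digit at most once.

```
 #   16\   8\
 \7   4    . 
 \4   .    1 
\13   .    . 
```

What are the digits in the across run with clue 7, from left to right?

4 3

4 in 2 cells must be {1,3}.
R1C2 = 7 − 4 = 3 completes the 7 across.
R2C1 = 4 − 1 = 3 completes the 4 across.
R3C1 = 16 − 7 = 9 completes the 16 down.
R3C2 = 13 − 9 = 4 completes the 13 across.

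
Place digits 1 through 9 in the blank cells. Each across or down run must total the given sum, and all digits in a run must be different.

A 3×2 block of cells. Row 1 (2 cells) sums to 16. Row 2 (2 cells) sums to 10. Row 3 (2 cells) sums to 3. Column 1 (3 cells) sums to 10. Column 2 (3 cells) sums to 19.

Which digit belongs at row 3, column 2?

2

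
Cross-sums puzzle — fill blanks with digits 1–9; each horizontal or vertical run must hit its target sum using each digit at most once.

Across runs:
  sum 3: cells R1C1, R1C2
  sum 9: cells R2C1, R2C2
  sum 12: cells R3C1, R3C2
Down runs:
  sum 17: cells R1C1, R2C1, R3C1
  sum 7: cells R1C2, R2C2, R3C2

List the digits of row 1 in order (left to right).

3 in 2 cells must be {1,2}; 7 in 3 cells must be {1,2,4}.
The 12 across and the 7 down share only 4, so R3C2 = 4.
R3C1 = 12 − 4 = 8 completes the 12 across.
Given what's placed, R1C1 must be 2 to fit the 3 across and 17 down.
R1C2 = 3 − 2 = 1 completes the 3 across.
R2C1 = 17 − 10 = 7 completes the 17 down.
R2C2 = 9 − 7 = 2 completes the 9 across.

2, 1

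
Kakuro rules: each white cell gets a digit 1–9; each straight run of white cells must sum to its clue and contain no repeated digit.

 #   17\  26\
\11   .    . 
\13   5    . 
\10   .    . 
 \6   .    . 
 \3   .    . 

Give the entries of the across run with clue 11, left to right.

6, 5

3 in 2 cells must be {1,2}.
R2C2 = 13 − 5 = 8 completes the 13 across.
Nothing is forced directly, so branch on R1C1, whose candidates are 2 or 3 or 6. If R1C1 = 2: that forces R1C2 = 9, R4C1 = 1, R4C2 = 5, after which R5C1 would have to be in {1,2} for the 3 across but in {3,6} for the 17 down — contradiction. If R1C1 = 3: then R1C2 would have to be in {8} for the 11 across but in {1,2,3,4,5,6,7,9} for the 26 down — contradiction. So R1C1 = 6.
R1C2 = 11 − 6 = 5 completes the 11 across.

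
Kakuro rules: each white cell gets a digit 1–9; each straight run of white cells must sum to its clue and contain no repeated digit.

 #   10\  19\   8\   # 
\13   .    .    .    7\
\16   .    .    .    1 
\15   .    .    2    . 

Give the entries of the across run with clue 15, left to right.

3 4 2 6

Given what's placed, R2C3 must be 5 to fit the 16 across and 8 down.
R3C4 = 7 − 1 = 6 completes the 7 down.
R1C3 = 8 − 7 = 1 completes the 8 down.
No cell is forced outright now. R3C1 can only be 3 or 4 (the digits allowed by both its 15 across and its 10 down). If R3C1 = 4: that forces R1C1 = 5, R1C2 = 7, after which R2C1 would have to be in {2,3,4,6,7,8} for the 16 across but in {1} for the 10 down — contradiction. So R3C1 = 3.
R1C1 = 5: the only remaining digit allowed by both the 13 across and the 10 down.
R1C2 = 13 − 6 = 7 completes the 13 across.
R2C1 = 10 − 8 = 2 completes the 10 down.
R2C2 = 16 − 8 = 8 completes the 16 across.
R3C2 = 15 − 11 = 4 completes the 15 across.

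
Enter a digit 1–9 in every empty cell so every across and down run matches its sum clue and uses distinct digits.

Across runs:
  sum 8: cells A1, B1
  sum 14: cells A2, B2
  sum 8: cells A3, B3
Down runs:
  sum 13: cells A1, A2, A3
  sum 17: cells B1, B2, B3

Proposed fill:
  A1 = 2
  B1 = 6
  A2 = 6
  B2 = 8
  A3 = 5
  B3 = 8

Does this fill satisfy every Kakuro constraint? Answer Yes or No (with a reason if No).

No — the across run A3–B3 sums to 13, not 8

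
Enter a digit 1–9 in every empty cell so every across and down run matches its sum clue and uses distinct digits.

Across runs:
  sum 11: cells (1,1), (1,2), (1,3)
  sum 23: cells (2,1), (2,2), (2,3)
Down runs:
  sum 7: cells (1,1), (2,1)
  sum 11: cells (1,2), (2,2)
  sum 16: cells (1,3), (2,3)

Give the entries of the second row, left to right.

6 8 9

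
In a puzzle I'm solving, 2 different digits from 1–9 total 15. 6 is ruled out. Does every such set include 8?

Yes

The only way to make 15 from 2 distinct digits under that restriction is {7,8}, which contains 8.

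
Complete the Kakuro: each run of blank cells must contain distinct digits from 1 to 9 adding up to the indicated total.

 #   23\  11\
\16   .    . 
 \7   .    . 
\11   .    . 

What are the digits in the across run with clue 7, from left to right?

16 in 2 cells must be {7,9}; 23 in 3 cells must be {6,8,9}.
The 16 across and the 23 down share only 9, so R1C1 = 9.
R1C2 = 16 − 9 = 7 completes the 16 across.
Given what's placed, R2C1 must be 6 to fit the 7 across and 23 down.
R2C2 = 7 − 6 = 1 completes the 7 across.
R3C1 = 23 − 15 = 8 completes the 23 down.
R3C2 = 11 − 8 = 3 completes the 11 across.

6 1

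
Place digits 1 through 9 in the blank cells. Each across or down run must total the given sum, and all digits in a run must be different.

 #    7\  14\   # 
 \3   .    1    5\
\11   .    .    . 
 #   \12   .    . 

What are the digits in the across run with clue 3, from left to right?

3 in 2 cells must be {1,2}.
R1C1 = 3 − 1 = 2 completes the 3 across.
R2C1 = 7 − 2 = 5 completes the 7 down.
R2C2 = 4: the only remaining digit allowed by both the 11 across and the 14 down.
R2C3 = 11 − 9 = 2 completes the 11 across.
R3C2 = 14 − 5 = 9 completes the 14 down.
R3C3 = 12 − 9 = 3 completes the 12 across.

2, 1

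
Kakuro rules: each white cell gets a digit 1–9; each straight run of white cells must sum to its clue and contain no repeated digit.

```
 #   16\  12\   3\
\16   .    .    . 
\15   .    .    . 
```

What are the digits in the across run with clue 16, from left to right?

7, 8, 1

16 in 2 cells must be {7,9}; 3 in 2 cells must be {1,2}.
Nothing is forced directly, so branch on R1C1, whose candidates are 7 or 9. If R1C1 = 9: that forces R2C1 = 7, R2C3 = 2, R1C3 = 1, after which R2C2 would have to be in {6} for the 15 across but in {3,4,5,7,8,9} for the 12 down — contradiction. So R1C1 = 7.
Given what's placed, R1C3 must be 1 to fit the 16 across and 3 down.
R2C1 = 16 − 7 = 9 completes the 16 down.
R2C3 = 3 − 1 = 2 completes the 3 down.
R1C2 = 16 − 8 = 8 completes the 16 across.
R2C2 = 15 − 11 = 4 completes the 15 across.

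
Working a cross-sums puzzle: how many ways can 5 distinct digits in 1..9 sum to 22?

5 distinct digits from 1–9 sum between 15 and 35.

9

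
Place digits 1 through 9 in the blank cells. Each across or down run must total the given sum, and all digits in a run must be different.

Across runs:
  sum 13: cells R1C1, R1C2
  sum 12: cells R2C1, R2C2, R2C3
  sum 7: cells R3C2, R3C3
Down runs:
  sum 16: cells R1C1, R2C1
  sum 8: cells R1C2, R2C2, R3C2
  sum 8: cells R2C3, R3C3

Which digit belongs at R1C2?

4

16 in 2 cells must be {7,9}.
Nothing is forced directly, so branch on R1C1, whose candidates are 7 or 9. If R1C1 = 7: then R1C2 would have to be in {6} for the 13 across but in {1,2,3,4,5} for the 8 down — contradiction. So R1C1 = 9.
R1C2 = 13 − 9 = 4 completes the 13 across.
R2C1 = 16 − 9 = 7 completes the 16 down.
No cell is forced outright now. R2C2 can only be 1 or 3 (the digits allowed by both its 12 across and its 8 down). If R2C2 = 1: then R2C3 would have to be in {4} for the 12 across but in {1,2,3,5,6,7} for the 8 down — contradiction. So R2C2 = 3.
R2C3 = 12 − 10 = 2 completes the 12 across.
R3C2 = 8 − 7 = 1 completes the 8 down.
R3C3 = 7 − 1 = 6 completes the 7 across.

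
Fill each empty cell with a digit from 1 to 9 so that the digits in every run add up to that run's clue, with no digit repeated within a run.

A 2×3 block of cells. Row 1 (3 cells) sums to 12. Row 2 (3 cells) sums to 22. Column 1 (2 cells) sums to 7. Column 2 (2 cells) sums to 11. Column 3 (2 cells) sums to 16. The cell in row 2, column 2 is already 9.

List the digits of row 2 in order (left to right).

6 9 7

16 in 2 cells must be {7,9}.
(1,2) = 11 − 9 = 2 completes the 11 down.
(2,3) = 7: the only remaining digit allowed by both the 22 across and the 16 down.
(1,3) = 16 − 7 = 9 completes the 16 down.
(2,1) = 22 − 16 = 6 completes the 22 across.
(1,1) = 12 − 11 = 1 completes the 12 across.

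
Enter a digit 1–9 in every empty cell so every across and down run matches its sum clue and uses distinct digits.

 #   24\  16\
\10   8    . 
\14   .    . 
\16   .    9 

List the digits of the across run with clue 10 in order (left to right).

16 in 2 cells must be {7,9}; 24 in 3 cells must be {7,8,9}.
R1C2 = 10 − 8 = 2 completes the 10 across.
Given what's placed, R2C1 must be 9 to fit the 14 across and 24 down.
R2C2 = 14 − 9 = 5 completes the 14 across.
R3C1 = 16 − 9 = 7 completes the 16 across.

8, 2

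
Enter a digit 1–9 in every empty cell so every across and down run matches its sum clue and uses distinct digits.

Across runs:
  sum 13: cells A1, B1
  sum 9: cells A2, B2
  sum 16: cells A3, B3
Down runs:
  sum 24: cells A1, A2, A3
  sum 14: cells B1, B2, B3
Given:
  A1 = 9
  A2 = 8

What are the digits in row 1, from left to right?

16 in 2 cells must be {7,9}; 24 in 3 cells must be {7,8,9}.
B1 = 13 − 9 = 4 completes the 13 across.
B2 = 9 − 8 = 1 completes the 9 across.
A3 = 24 − 17 = 7 completes the 24 down.
B3 = 16 − 7 = 9 completes the 16 across.

9, 4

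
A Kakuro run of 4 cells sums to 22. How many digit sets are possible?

4 distinct digits from 1–9 sum between 10 and 30.

11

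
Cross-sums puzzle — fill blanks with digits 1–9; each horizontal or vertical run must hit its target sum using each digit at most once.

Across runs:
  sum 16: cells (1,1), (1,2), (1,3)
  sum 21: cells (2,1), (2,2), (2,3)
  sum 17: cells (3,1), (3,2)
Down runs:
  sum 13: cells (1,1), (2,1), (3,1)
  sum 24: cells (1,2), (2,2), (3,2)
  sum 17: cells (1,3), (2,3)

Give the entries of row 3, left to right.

8 9

17 in 2 cells must be {8,9}; 24 in 3 cells must be {7,8,9}.
Nothing is forced directly, so branch on (1,3), whose candidates are 8 or 9. If (1,3) = 9: then (1,2) would have to be in {1,2,3,4,5,6} for the 16 across but in {7,8,9} for the 24 down — contradiction. So (1,3) = 8.
Given what's placed, (1,2) must be 7 to fit the 16 across and 24 down.
(2,3) = 17 − 8 = 9 completes the 17 down.
(1,1) = 16 − 15 = 1 completes the 16 across.
(2,2) = 8: the only remaining digit allowed by both the 21 across and the 24 down.
(3,2) = 24 − 15 = 9 completes the 24 down.
(2,1) = 21 − 17 = 4 completes the 21 across.
(3,1) = 17 − 9 = 8 completes the 17 across.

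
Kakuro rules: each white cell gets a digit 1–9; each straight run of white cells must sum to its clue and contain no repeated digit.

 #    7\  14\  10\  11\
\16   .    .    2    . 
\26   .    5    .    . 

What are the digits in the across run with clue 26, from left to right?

6 5 8 7

R1C2 = 14 − 5 = 9 completes the 14 down.
Given what's placed, R1C4 must be 4 to fit the 16 across and 11 down.
R2C3 = 10 − 2 = 8 completes the 10 down.
R2C4 = 11 − 4 = 7 completes the 11 down.
R1C1 = 16 − 15 = 1 completes the 16 across.
R2C1 = 26 − 20 = 6 completes the 26 across.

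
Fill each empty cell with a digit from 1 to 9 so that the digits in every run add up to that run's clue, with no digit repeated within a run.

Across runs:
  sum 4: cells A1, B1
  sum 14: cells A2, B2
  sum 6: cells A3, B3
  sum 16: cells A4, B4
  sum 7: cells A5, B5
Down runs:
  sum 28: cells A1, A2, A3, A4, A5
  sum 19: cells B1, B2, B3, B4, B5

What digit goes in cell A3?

4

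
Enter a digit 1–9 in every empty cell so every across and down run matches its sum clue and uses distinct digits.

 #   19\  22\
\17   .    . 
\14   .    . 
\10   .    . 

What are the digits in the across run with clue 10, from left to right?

2 8

17 in 2 cells must be {8,9}.
Nothing is forced directly, so branch on R1C1, whose candidates are 8 or 9. If R1C1 = 9: that forces R1C2 = 8, R3C2 = 9, R2C2 = 5, after which R3C1 would have to be in {1} for the 10 across but in {2,3,4,6,7,8} for the 19 down — contradiction. So R1C1 = 8.
R1C2 = 17 − 8 = 9 completes the 17 across.
Nothing is forced directly, so branch on R2C1, whose candidates are 5 or 6 or 9. If R2C1 = 5: then R2C2 would have to be in {9} for the 14 across but in {5,6,7,8} for the 22 down — contradiction. If R2C1 = 6: that forces R2C2 = 8, after which R3C1 would have to be in {1,2,3,4,6,7,8,9} for the 10 across but in {5} for the 19 down — contradiction. So R2C1 = 9.
R2C2 = 14 − 9 = 5 completes the 14 across.
R3C1 = 19 − 17 = 2 completes the 19 down.
R3C2 = 10 − 2 = 8 completes the 10 across.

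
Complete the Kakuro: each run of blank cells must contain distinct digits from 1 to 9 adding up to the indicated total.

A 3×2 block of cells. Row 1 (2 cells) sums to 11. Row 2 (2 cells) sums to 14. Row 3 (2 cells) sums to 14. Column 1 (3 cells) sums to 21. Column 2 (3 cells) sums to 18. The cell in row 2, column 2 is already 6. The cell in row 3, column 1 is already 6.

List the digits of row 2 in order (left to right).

(2,1) = 14 − 6 = 8 completes the 14 across.
(3,2) = 14 − 6 = 8 completes the 14 across.
(1,1) = 21 − 14 = 7 completes the 21 down.
(1,2) = 11 − 7 = 4 completes the 11 across.

8 6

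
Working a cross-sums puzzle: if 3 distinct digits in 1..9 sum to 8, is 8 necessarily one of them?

Counterexample: {1,2,5} sums to 8 without using 8.

No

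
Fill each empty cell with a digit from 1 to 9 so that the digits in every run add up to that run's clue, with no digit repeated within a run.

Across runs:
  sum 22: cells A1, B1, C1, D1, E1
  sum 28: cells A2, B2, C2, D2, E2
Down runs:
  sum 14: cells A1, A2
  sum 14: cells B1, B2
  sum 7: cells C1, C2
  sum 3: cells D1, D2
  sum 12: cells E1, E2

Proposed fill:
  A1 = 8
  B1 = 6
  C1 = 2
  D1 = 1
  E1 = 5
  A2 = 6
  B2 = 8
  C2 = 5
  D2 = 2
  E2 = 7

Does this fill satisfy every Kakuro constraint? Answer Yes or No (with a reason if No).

Across: 8+6+2+1+5=22; 6+8+5+2+7=28. Down: 8+6=14; 6+8=14; 2+5=7; 1+2=3; 5+7=12. No digit repeats within any run.

Yes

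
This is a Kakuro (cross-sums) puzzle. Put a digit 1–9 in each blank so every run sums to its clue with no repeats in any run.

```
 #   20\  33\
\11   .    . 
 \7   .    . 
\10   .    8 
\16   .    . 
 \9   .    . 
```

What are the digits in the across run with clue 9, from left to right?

6 3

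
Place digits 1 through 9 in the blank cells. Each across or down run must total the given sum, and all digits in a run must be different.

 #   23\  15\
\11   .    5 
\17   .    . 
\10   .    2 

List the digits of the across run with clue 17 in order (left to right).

9 8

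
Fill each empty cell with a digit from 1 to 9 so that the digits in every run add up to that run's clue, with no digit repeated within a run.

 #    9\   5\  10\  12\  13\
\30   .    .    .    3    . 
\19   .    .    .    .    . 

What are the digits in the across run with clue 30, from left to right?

6, 4, 8, 3, 9

R1C2 = 4: the only remaining digit allowed by both the 30 across and the 5 down.
R2C2 = 5 − 4 = 1 completes the 5 down.
R2C4 = 12 − 3 = 9 completes the 12 down.
R2C5 = 4: the only remaining digit allowed by both the 19 across and the 13 down.
R1C5 = 13 − 4 = 9 completes the 13 down.
Nothing is forced directly, so branch on R2C1, whose candidates are 2 or 3. If R2C1 = 2: then R1C1 would have to be in {6,8} for the 30 across but in {7} for the 9 down — contradiction. So R2C1 = 3.
R1C1 = 9 − 3 = 6 completes the 9 down.
R1C3 = 30 − 22 = 8 completes the 30 across.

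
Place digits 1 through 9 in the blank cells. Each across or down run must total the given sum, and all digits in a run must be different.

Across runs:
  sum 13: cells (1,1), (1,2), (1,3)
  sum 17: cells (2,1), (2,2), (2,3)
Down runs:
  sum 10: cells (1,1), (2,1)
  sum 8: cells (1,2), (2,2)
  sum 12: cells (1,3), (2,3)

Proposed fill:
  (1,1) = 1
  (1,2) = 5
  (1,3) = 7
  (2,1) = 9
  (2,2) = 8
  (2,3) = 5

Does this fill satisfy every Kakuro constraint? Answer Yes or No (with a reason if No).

No — the down run (1,2)–(2,2) sums to 13, not 8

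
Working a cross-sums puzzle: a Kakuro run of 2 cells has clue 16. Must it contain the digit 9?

Yes

The only way to make 16 from 2 distinct digits is {7,9}, which contains 9.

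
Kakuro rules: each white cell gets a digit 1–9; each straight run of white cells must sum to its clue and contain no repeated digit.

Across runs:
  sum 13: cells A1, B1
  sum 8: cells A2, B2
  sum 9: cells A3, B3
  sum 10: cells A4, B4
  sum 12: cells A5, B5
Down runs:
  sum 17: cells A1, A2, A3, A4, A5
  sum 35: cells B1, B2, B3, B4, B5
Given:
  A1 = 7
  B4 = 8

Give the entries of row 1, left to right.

35 in 5 cells must be {5,6,7,8,9}.
B1 = 13 − 7 = 6 completes the 13 across.

7 6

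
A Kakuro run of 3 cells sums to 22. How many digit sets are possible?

3 distinct digits from 1–9 sum between 6 and 24.
Enumerating: {5,8,9}, {6,7,9}.

2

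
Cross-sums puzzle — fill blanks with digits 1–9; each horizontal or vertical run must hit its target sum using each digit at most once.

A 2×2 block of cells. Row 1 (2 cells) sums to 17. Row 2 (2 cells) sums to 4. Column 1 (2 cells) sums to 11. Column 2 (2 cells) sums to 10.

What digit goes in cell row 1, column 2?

9

17 in 2 cells must be {8,9}; 4 in 2 cells must be {1,3}.
The 4 across and the 11 down share only 3, so (2,1) = 3.
(2,2) = 4 − 3 = 1 completes the 4 across.
(1,1) = 11 − 3 = 8 completes the 11 down.
(1,2) = 17 − 8 = 9 completes the 17 across.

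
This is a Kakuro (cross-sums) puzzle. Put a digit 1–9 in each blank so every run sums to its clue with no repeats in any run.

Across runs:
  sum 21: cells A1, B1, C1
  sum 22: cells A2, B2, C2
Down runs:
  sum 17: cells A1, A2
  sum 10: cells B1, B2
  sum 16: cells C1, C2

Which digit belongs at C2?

7

17 in 2 cells must be {8,9}; 16 in 2 cells must be {7,9}.
Nothing is forced directly, so branch on C1, whose candidates are 7 or 9. If C1 = 7: that forces C2 = 9, A2 = 8, after which B2 would have to be in {5} for the 22 across but in {1,2,3,4,6,7,8,9} for the 10 down — contradiction. So C1 = 9.
Given what's placed, A1 must be 8 to fit the 21 across and 17 down.
B1 = 21 − 17 = 4 completes the 21 across.
A2 = 17 − 8 = 9 completes the 17 down.
B2 = 10 − 4 = 6 completes the 10 down.
C2 = 22 − 15 = 7 completes the 22 across.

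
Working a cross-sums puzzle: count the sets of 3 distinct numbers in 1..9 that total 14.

8

3 distinct digits from 1–9 sum between 6 and 24.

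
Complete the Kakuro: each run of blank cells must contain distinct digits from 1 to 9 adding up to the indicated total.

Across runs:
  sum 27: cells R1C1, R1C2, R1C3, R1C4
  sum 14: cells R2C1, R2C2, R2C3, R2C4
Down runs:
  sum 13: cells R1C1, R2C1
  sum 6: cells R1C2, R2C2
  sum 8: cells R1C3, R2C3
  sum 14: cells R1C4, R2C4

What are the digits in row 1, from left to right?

Nothing is forced directly, so branch on R1C2, whose candidates are 4 or 5. If R1C2 = 4: that forces R1C3 = 6, R2C2 = 2, after which R2C3 would have to be in {1,3,4,5,6,7,8} for the 14 across but in {2} for the 8 down — contradiction. So R1C2 = 5.
R2C2 = 6 − 5 = 1 completes the 6 down.
Nothing is forced directly, so branch on R1C3, whose candidates are 6 or 7. If R1C3 = 7: then R2C3 would have to be in {2,3,4,5,6,7,8} for the 14 across but in {1} for the 8 down — contradiction. So R1C3 = 6.
R1C4 = 9: the only remaining digit allowed by both the 27 across and the 14 down.
R2C3 = 8 − 6 = 2 completes the 8 down.
R2C4 = 14 − 9 = 5 completes the 14 down.
R1C1 = 27 − 20 = 7 completes the 27 across.
R2C1 = 14 − 8 = 6 completes the 14 across.

7 5 6 9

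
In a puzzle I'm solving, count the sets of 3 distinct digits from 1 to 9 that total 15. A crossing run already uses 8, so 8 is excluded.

5

3 distinct digits from 1–9 sum between 6 and 24.
Dropping sets that contain 8.
Enumerating: {1,5,9}, {2,4,9}, {2,6,7}, {3,5,7}, {4,5,6}.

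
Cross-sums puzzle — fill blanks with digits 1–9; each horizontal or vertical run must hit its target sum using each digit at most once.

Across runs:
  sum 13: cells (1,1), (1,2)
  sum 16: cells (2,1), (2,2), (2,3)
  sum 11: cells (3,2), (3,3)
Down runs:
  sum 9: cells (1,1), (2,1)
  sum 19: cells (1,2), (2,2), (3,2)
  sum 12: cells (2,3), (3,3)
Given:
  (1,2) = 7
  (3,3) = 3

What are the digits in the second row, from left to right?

3 4 9

(1,1) = 13 − 7 = 6 completes the 13 across.
(2,1) = 9 − 6 = 3 completes the 9 down.
(2,3) = 12 − 3 = 9 completes the 12 down.
(3,2) = 11 − 3 = 8 completes the 11 across.
(2,2) = 16 − 12 = 4 completes the 16 across.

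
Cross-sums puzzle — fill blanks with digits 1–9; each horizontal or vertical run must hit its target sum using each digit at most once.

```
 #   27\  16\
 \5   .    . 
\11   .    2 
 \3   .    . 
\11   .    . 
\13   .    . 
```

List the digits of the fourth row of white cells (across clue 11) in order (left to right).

8 3

3 in 2 cells must be {1,2}; 16 in 5 cells must be {1,2,3,4,6}.
R2C1 = 11 − 2 = 9 completes the 11 across.
R3C2 = 1: the only remaining digit allowed by both the 3 across and the 16 down.
R3C1 = 3 − 1 = 2 completes the 3 across.
Nothing is forced directly, so branch on R1C2, whose candidates are 3 or 4. If R1C2 = 3: then R1C1 would have to be in {2} for the 5 across but in {1,3,4,5,6,7,8} for the 27 down — contradiction. So R1C2 = 4.
R1C1 = 5 − 4 = 1 completes the 5 across.
Given what's placed, R5C2 must be 6 to fit the 13 across and 16 down.
R4C2 = 16 − 13 = 3 completes the 16 down.
R5C1 = 13 − 6 = 7 completes the 13 across.
R4C1 = 11 − 3 = 8 completes the 11 across.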